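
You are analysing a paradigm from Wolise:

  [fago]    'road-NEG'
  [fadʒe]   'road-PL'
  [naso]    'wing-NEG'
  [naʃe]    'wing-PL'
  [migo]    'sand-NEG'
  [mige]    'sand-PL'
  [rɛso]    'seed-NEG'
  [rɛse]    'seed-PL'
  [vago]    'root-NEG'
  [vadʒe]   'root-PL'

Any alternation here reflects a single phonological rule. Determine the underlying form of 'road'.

/fadʒ/

In [fago] and [fadʒe] the final segment of 'road' alternates: [g] ~ [dʒ].
The stem 'sand' ([migo], [mige]) shows [g] unchanged in both environments, so [g] cannot be basic with [dʒ] derived before the PL suffix.
So /dʒ/ is underlying, and a rule of depalatalization — palato-alveolar /dʒ/ and /ʃ/ become [g] and [s] when no front vowel follows — gives [g].
Hence 'road' is /fadʒ/ underlyingly.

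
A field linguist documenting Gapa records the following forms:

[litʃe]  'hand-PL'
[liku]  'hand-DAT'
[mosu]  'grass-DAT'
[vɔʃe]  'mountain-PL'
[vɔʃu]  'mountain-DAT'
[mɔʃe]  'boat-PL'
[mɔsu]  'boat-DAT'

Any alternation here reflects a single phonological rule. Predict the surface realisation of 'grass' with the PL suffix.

The stem for 'boat' ends in [ʃ] in [mɔʃe] but [s] in [mɔsu].
But 'mountain' keeps [ʃ] in both environments ([vɔʃe], [vɔʃu]), so there is no rule changing /ʃ/ to [s] before the DAT suffix.
So /s/ is underlying, and a rule of palatalization before a front vowel — /k/ and /s/ become palato-alveolar [tʃ] and [ʃ] before a front vowel — gives [ʃ].
From [mosu] the stem 'grass' is /mos/; before a front vowel this yields [moʃe].

[moʃe]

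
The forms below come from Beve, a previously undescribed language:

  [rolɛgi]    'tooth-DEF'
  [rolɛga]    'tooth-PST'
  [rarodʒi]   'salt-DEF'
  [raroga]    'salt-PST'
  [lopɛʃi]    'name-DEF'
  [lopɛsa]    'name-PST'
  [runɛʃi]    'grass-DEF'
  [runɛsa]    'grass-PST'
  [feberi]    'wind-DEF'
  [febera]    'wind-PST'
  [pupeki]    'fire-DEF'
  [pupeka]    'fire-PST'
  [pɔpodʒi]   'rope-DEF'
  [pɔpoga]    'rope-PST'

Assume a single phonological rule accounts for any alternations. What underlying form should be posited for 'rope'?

/pɔpodʒ/

The root 'rope' surfaces as [pɔpodʒi] and [pɔpoga], with a stem-final [dʒ] ~ [g] alternation.
The stem 'tooth' ([rolɛgi], [rolɛga]) shows [g] unchanged in both environments, so [g] cannot be basic with [dʒ] derived before the DEF suffix.
So /dʒ/ is underlying, and a rule of depalatalization — palato-alveolar /dʒ/ and /ʃ/ become [g] and [s] when no front vowel follows — gives [g].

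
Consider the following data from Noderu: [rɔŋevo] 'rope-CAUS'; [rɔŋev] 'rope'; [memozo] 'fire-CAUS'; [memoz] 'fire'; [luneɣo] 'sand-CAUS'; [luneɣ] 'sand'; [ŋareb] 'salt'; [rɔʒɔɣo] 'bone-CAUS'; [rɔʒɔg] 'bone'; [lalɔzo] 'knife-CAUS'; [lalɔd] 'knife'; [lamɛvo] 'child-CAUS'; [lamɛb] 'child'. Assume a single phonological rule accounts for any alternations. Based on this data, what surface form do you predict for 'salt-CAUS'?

[ŋarevo]

The stem for 'child' ends in [v] in [lamɛvo] but [b] in [lamɛb].
But 'rope' keeps [v] in both environments ([rɔŋevo], [rɔŋev]), so there is no rule changing /v/ to [b] in isolation.
The alternation reflects intervocalic spirantization: voiced stops become fricatives between vowels. /b/ is underlying.
The one attested form of 'salt', [ŋareb], shows underlying /ŋareb/. Applying the same rule between vowels gives [ŋarevo].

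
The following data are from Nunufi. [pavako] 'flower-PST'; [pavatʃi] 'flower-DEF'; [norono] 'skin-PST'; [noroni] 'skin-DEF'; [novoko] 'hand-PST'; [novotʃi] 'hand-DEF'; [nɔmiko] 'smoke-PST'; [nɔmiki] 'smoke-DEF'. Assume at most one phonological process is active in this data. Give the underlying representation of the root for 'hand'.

/novotʃ/

The root 'hand' surfaces as [novoko] and [novotʃi], with a stem-final [k] ~ [tʃ] alternation.
If /k/ were underlying and a rule turned it into [tʃ] before the DEF suffix, 'smoke' would also alternate; but it has [k] in both [nɔmiko] and [nɔmiki].
The alternation reflects depalatalization: palato-alveolar /tʃ/ becomes [k] when no front vowel follows. /tʃ/ is underlying.
Hence 'hand' is /novotʃ/ underlyingly.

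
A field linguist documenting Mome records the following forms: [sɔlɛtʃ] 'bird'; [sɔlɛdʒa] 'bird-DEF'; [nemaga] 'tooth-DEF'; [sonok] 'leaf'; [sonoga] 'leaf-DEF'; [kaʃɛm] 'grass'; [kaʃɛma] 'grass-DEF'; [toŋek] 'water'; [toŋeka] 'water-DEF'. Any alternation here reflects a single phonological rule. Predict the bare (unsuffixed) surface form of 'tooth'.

The root 'leaf' surfaces as [sonok] and [sonoga], with a stem-final [k] ~ [g] alternation.
Compare 'water', with invariant [k] in [toŋek] and [toŋeka]: an analysis with underlying /k/ and a rule producing [g] before the DEF suffix would wrongly predict alternation here too.
The underlying segment must be /g/; voiced obstruents become voiceless word-finally, yielding [k] there.
The one attested form of 'tooth', [nemaga], shows underlying /nemag/. Applying the same rule word-finally gives [nemak].

[nemak]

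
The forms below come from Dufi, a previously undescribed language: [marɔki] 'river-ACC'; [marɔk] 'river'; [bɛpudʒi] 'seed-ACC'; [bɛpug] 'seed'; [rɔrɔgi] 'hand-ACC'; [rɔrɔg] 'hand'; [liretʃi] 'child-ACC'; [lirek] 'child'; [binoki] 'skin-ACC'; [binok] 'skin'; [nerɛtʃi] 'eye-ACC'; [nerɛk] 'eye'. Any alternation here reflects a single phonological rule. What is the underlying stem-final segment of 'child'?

The stem for 'child' ends in [tʃ] in [liretʃi] but [k] in [lirek].
But 'river' keeps [k] in both environments ([marɔki], [marɔk]), so there is no rule changing /k/ to [tʃ] before the ACC suffix.
So /tʃ/ is underlying, and a rule of depalatalization — palato-alveolar /tʃ/ and /dʒ/ become [k] and [g] when no front vowel follows — gives [k].

/tʃ/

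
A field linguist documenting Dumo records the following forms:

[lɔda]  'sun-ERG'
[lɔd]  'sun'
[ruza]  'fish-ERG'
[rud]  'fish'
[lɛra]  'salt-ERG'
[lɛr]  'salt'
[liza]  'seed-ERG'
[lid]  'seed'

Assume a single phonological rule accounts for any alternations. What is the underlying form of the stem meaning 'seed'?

/liz/

'seed' shows [z] ~ [d] at the end of the stem ([liza] vs [lid]).
If /d/ were underlying and a rule turned it into [z] before the ERG suffix, 'sun' would also alternate; but it has [d] in both [lɔda] and [lɔd].
Therefore /z/ is basic and [d] is derived by word-final hardening (voiced fricatives become stops word-finally).
The underlying form of 'seed' is therefore /liz/.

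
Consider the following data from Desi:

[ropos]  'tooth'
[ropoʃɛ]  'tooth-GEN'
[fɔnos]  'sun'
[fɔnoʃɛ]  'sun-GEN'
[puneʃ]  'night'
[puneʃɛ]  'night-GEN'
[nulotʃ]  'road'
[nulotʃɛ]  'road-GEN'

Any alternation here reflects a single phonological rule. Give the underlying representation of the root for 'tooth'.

/ropos/

The stem for 'tooth' ends in [s] in [ropos] but [ʃ] in [ropoʃɛ].
The stem 'night' ([puneʃ], [puneʃɛ]) shows [ʃ] unchanged in both environments, so [ʃ] cannot be basic with [s] derived in isolation.
The underlying segment must be /s/; /s/ becomes palato-alveolar [ʃ] before a front vowel, yielding [ʃ] there.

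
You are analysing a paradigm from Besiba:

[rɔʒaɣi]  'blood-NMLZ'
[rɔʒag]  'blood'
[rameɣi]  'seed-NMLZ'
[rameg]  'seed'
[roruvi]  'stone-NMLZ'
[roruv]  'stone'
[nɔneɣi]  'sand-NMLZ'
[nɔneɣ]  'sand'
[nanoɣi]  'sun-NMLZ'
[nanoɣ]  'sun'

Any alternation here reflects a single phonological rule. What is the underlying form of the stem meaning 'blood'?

/rɔʒag/

The stem for 'blood' ends in [ɣ] in [rɔʒaɣi] but [g] in [rɔʒag].
But 'sand' keeps [ɣ] in both environments ([nɔneɣi], [nɔneɣ]), so there is no rule changing /ɣ/ to [g] in isolation.
The alternation reflects intervocalic spirantization: voiced stops become fricatives between vowels. /g/ is underlying.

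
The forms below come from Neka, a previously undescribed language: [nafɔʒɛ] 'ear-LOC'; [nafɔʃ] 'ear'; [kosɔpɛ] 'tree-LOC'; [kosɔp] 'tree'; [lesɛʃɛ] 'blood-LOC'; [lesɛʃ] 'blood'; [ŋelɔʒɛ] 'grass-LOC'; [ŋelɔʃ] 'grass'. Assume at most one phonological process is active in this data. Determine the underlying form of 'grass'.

The root 'grass' surfaces as [ŋelɔʒɛ] and [ŋelɔʃ], with a stem-final [ʒ] ~ [ʃ] alternation.
The stem 'blood' ([lesɛʃɛ], [lesɛʃ]) shows [ʃ] unchanged in both environments, so [ʃ] cannot be basic with [ʒ] derived before the LOC suffix.
Therefore /ʒ/ is basic and [ʃ] is derived by word-final obstruent devoicing (voiced obstruents become voiceless word-finally).
Hence 'grass' is /ŋelɔʒ/ underlyingly.

/ŋelɔʒ/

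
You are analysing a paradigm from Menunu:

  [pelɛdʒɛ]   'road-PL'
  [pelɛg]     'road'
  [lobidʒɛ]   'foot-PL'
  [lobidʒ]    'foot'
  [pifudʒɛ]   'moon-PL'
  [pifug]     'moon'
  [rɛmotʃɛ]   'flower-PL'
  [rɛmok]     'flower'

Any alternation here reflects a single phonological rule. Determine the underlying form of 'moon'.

The stem for 'moon' ends in [dʒ] in [pifudʒɛ] but [g] in [pifug].
The stem 'foot' ([lobidʒɛ], [lobidʒ]) shows [dʒ] unchanged in both environments, so [dʒ] cannot be basic with [g] derived in isolation.
The alternation reflects palatalization before a front vowel: /k/ and /g/ become palato-alveolar [tʃ] and [dʒ] before a front vowel. /g/ is underlying.

/pifug/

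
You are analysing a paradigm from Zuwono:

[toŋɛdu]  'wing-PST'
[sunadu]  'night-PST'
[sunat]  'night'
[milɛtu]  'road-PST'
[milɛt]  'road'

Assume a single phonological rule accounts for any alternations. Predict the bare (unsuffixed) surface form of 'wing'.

In [sunadu] and [sunat] the final segment of 'night' alternates: [d] ~ [t].
The stem 'road' ([milɛtu], [milɛt]) shows [t] unchanged in both environments, so [t] cannot be basic with [d] derived before the PST suffix.
The alternation reflects word-final obstruent devoicing: voiced obstruents become voiceless word-finally. /d/ is underlying.
The one attested form of 'wing', [toŋɛdu], shows underlying /toŋɛd/. Applying the same rule word-finally gives [toŋɛt].

[toŋɛt]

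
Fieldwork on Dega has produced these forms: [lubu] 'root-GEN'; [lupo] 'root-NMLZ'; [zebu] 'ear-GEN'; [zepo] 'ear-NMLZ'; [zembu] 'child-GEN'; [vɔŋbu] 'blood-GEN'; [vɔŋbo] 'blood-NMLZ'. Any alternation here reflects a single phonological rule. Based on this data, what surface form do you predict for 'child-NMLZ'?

[zembo]

The NMLZ suffix surfaces as [-bo] and [-po], depending on the final segment of the stem.
The GEN suffix, which begins with [b], is invariant after every stem; so [b] is not altered by any rule here.
So the underlying form is /-po/, and voiceless stops become voiced after a nasal.
After 'child', which ends in a nasal, the suffix surfaces as [-bo], giving [zembo].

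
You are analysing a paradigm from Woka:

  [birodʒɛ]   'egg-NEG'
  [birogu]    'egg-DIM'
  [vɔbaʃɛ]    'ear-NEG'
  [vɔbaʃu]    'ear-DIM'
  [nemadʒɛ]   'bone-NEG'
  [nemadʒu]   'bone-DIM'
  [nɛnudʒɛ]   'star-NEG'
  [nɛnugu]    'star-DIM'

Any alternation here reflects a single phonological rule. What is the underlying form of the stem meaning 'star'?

/nɛnug/

'star' shows [dʒ] ~ [g] at the end of the stem ([nɛnudʒɛ] vs [nɛnugu]).
Compare 'bone', with invariant [dʒ] in [nemadʒɛ] and [nemadʒu]: an analysis with underlying /dʒ/ and a rule producing [g] before the DIM suffix would wrongly predict alternation here too.
Therefore /g/ is basic and [dʒ] is derived by palatalization before a front vowel (/g/ becomes palato-alveolar [dʒ] before a front vowel).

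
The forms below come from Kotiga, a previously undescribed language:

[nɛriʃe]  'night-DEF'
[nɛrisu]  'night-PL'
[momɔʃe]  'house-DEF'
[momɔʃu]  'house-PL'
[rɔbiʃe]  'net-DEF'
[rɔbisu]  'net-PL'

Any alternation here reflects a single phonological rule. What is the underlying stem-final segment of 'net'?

/s/

In [rɔbiʃe] and [rɔbisu] the final segment of 'net' alternates: [ʃ] ~ [s].
But 'house' keeps [ʃ] in both environments ([momɔʃe], [momɔʃu]), so there is no rule changing /ʃ/ to [s] before the PL suffix.
The underlying segment must be /s/; /s/ becomes palato-alveolar [ʃ] before a front vowel, yielding [ʃ] there.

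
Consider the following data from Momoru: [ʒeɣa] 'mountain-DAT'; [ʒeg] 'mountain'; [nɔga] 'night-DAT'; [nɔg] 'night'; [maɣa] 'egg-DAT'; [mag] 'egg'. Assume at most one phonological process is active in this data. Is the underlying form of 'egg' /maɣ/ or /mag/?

/maɣ/

In [maɣa] and [mag] the final segment of 'egg' alternates: [ɣ] ~ [g].
Compare 'night', with invariant [g] in [nɔga] and [nɔg]: an analysis with underlying /g/ and a rule producing [ɣ] before the DAT suffix would wrongly predict alternation here too.
So /ɣ/ is underlying, and a rule of word-final hardening — voiced fricatives become stops word-finally — gives [g].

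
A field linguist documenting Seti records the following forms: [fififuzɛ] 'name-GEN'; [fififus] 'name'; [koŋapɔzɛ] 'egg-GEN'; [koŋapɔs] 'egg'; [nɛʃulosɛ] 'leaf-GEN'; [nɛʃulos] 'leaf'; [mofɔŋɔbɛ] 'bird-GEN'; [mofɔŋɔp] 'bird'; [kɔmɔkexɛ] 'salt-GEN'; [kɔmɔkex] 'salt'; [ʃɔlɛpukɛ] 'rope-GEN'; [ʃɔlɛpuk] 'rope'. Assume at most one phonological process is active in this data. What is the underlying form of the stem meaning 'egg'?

In [koŋapɔzɛ] and [koŋapɔs] the final segment of 'egg' alternates: [z] ~ [s].
But 'leaf' keeps [s] in both environments ([nɛʃulosɛ], [nɛʃulos]), so there is no rule changing /s/ to [z] before the GEN suffix.
So /z/ is underlying, and a rule of word-final obstruent devoicing — voiced obstruents become voiceless word-finally — gives [s].

/koŋapɔz/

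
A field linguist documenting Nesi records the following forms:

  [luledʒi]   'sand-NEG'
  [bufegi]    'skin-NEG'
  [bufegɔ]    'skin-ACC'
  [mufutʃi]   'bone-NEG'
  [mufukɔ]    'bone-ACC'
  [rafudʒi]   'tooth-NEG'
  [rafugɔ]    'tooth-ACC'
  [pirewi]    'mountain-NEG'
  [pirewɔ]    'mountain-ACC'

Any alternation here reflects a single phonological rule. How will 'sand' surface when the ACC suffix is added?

[lulegɔ]

The stem for 'tooth' ends in [dʒ] in [rafudʒi] but [g] in [rafugɔ].
If /g/ were underlying and a rule turned it into [dʒ] before the NEG suffix, 'skin' would also alternate; but it has [g] in both [bufegi] and [bufegɔ].
Therefore /dʒ/ is basic and [g] is derived by depalatalization (palato-alveolar /tʃ/ and /dʒ/ become [k] and [g] when no front vowel follows).
The one attested form of 'sand', [luledʒi], shows underlying /luledʒ/. Applying the same rule when no front vowel follows gives [lulegɔ].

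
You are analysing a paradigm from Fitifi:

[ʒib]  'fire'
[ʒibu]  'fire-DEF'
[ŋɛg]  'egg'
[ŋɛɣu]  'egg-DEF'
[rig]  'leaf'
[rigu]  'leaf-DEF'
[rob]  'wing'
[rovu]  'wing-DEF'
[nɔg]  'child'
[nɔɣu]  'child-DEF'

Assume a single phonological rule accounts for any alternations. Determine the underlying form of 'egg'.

/ŋɛɣ/

In [ŋɛg] and [ŋɛɣu] the final segment of 'egg' alternates: [g] ~ [ɣ].
If /g/ were underlying and a rule turned it into [ɣ] before the DEF suffix, 'leaf' would also alternate; but it has [g] in both [rig] and [rigu].
So /ɣ/ is underlying, and a rule of word-final hardening — voiced fricatives become stops word-finally — gives [g].
The underlying form of 'egg' is therefore /ŋɛɣ/.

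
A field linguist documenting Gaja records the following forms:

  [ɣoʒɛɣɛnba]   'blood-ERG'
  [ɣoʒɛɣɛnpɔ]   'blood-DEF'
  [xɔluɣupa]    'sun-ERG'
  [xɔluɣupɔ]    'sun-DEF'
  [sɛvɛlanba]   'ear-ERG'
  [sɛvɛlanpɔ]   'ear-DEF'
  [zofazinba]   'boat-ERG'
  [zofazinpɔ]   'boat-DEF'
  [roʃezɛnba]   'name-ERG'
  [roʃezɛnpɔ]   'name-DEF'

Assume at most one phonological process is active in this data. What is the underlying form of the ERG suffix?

/-ba/

The ERG morpheme has two allomorphs, [-ba] and [-pa].
The DEF suffix, which begins with [p], is invariant after every stem; so [p] is not altered by any rule here.
So the underlying form is /-ba/, and voiced stops become voiceless after a vowel.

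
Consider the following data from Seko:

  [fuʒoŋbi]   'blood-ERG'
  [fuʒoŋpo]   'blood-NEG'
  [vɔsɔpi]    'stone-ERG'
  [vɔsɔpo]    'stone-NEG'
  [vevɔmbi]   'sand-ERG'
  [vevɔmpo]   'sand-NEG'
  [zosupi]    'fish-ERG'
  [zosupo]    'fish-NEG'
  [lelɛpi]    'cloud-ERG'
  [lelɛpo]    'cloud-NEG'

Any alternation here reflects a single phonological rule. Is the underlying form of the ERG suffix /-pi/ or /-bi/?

/-bi/

The ERG suffix surfaces as [-bi] and [-pi], depending on the final segment of the stem.
By contrast the NEG suffix keeps its initial [p] throughout — that segment must be underlying.
So the underlying form is /-bi/, and voiced stops become voiceless after a vowel.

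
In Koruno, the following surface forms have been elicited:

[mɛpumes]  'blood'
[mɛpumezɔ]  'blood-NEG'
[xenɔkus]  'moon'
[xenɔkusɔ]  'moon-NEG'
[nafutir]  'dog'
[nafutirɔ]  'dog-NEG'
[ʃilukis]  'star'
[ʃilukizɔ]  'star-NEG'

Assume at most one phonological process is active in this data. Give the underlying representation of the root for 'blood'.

/mɛpumez/

'blood' shows [s] ~ [z] at the end of the stem ([mɛpumes] vs [mɛpumezɔ]).
The stem 'moon' ([xenɔkus], [xenɔkusɔ]) shows [s] unchanged in both environments, so [s] cannot be basic with [z] derived before the NEG suffix.
So /z/ is underlying, and a rule of word-final obstruent devoicing — voiced obstruents become voiceless word-finally — gives [s].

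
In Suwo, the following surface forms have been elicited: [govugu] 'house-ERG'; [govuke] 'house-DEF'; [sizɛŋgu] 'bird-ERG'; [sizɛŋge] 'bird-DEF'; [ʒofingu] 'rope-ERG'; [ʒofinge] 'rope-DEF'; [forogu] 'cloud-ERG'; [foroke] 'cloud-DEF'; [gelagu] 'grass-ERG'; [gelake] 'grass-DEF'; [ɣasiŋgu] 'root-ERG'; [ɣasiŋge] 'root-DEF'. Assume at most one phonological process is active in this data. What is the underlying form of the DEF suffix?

/-ke/

The DEF morpheme has two allomorphs, [-ge] and [-ke].
The ERG suffix, which begins with [g], is invariant after every stem; so [g] is not altered by any rule here.
So the underlying form is /-ke/, and voiceless stops become voiced after a nasal.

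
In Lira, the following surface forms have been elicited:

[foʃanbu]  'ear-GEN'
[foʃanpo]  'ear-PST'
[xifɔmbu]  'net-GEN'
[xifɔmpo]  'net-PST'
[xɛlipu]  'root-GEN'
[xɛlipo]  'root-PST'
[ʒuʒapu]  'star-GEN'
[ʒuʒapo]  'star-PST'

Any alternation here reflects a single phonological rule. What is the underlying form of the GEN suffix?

The GEN suffix surfaces as [-bu] and [-pu], depending on the final segment of the stem.
By contrast the PST suffix keeps its initial [p] throughout — that segment must be underlying.
So the underlying form is /-bu/, and voiced stops become voiceless after a vowel.

/-bu/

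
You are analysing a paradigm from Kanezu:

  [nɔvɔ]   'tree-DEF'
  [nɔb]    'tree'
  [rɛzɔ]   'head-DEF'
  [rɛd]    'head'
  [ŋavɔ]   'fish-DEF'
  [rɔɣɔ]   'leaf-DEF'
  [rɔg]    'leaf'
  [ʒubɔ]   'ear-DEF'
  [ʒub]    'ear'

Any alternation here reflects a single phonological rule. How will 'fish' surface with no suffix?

[ŋab]

The stem for 'tree' ends in [v] in [nɔvɔ] but [b] in [nɔb].
But 'ear' keeps [b] in both environments ([ʒubɔ], [ʒub]), so there is no rule changing /b/ to [v] before the DEF suffix.
The alternation reflects word-final hardening: voiced fricatives become stops word-finally. /v/ is underlying.
From [ŋavɔ] the stem 'fish' is /ŋav/; word-finally this yields [ŋab].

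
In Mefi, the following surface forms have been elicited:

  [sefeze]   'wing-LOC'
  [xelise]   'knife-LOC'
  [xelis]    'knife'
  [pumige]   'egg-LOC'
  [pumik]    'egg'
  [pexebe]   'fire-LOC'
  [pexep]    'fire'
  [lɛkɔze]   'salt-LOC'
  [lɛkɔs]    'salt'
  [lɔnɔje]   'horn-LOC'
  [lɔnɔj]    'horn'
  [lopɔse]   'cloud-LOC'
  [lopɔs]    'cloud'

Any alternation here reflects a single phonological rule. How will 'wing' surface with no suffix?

[sefes]

The stem for 'salt' ends in [z] in [lɛkɔze] but [s] in [lɛkɔs].
The stem 'knife' ([xelise], [xelis]) shows [s] unchanged in both environments, so [s] cannot be basic with [z] derived before the LOC suffix.
So /z/ is underlying, and a rule of word-final obstruent devoicing — voiced obstruents become voiceless word-finally — gives [s].
From [sefeze] the stem 'wing' is /sefez/; word-finally this yields [sefes].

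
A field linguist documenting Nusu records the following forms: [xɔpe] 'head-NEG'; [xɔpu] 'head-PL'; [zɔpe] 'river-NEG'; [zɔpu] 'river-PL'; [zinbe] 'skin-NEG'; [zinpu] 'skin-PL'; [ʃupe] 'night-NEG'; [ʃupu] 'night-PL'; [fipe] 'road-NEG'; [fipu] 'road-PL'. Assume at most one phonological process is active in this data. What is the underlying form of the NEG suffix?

/-be/

The NEG suffix surfaces as [-be] and [-pe], depending on the final segment of the stem.
The PL suffix, which begins with [p], is invariant after every stem; so [p] is not altered by any rule here.
The NEG suffix is therefore /-be/ underlyingly, with post-vocalic devoicing: voiced stops become voiceless after a vowel.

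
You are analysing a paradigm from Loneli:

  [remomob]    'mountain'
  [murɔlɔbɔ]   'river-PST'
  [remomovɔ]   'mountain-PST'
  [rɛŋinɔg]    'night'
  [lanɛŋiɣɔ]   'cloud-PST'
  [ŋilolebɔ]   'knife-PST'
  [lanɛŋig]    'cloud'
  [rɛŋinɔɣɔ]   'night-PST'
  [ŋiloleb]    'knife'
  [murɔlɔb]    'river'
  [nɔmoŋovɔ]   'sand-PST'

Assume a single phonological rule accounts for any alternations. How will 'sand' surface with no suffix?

The stem for 'mountain' ends in [v] in [remomovɔ] but [b] in [remomob].
The stem 'knife' ([ŋilolebɔ], [ŋiloleb]) shows [b] unchanged in both environments, so [b] cannot be basic with [v] derived before the PST suffix.
The underlying segment must be /v/; voiced fricatives become stops word-finally, yielding [b] there.
The one attested form of 'sand', [nɔmoŋovɔ], shows underlying /nɔmoŋov/. Applying the same rule word-finally gives [nɔmoŋob].

[nɔmoŋob]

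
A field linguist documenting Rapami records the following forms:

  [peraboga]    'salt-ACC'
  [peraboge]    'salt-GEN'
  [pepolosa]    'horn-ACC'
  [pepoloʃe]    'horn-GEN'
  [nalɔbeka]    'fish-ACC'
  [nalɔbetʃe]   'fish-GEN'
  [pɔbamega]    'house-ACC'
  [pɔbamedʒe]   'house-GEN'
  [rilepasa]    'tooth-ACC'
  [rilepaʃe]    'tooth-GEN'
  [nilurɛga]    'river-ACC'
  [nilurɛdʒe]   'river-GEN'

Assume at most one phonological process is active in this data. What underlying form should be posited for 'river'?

/nilurɛdʒ/

The stem for 'river' ends in [g] in [nilurɛga] but [dʒ] in [nilurɛdʒe].
Compare 'salt', with invariant [g] in [peraboga] and [peraboge]: an analysis with underlying /g/ and a rule producing [dʒ] before the GEN suffix would wrongly predict alternation here too.
So /dʒ/ is underlying, and a rule of depalatalization — palato-alveolar /tʃ/, /dʒ/ and /ʃ/ become [k], [g] and [s] when no front vowel follows — gives [g].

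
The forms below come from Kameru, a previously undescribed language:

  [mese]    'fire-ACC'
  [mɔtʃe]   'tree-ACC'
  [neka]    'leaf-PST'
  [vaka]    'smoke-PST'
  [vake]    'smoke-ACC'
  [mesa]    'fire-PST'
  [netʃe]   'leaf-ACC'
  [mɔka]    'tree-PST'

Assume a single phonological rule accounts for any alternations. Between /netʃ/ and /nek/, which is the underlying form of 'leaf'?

In [netʃe] and [neka] the final segment of 'leaf' alternates: [tʃ] ~ [k].
If /k/ were underlying and a rule turned it into [tʃ] before the ACC suffix, 'smoke' would also alternate; but it has [k] in both [vake] and [vaka].
Therefore /tʃ/ is basic and [k] is derived by depalatalization (palato-alveolar /tʃ/ becomes [k] when no front vowel follows).

/netʃ/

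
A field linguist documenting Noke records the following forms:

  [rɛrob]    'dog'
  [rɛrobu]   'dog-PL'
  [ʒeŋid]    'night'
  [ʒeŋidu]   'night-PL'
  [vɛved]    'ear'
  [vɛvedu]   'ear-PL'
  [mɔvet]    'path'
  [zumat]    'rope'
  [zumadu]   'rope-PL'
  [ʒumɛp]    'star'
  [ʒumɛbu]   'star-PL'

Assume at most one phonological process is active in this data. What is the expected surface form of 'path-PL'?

[mɔvedu]

The stem for 'rope' ends in [t] in [zumat] but [d] in [zumadu].
Compare 'ear', with invariant [d] in [vɛved] and [vɛvedu]: an analysis with underlying /d/ and a rule producing [t] in isolation would wrongly predict alternation here too.
Therefore /t/ is basic and [d] is derived by intervocalic voicing (voiceless stops become voiced between vowels).
The one attested form of 'path', [mɔvet], shows underlying /mɔvet/. Applying the same rule between vowels gives [mɔvedu].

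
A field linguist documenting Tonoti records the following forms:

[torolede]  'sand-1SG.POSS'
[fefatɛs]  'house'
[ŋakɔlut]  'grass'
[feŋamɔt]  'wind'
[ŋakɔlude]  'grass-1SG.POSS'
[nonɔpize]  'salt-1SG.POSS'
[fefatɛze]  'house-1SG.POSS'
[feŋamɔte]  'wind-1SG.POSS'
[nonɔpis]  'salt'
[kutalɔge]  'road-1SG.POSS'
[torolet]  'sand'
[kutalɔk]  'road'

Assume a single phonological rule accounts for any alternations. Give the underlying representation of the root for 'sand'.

The root 'sand' surfaces as [torolede] and [torolet], with a stem-final [d] ~ [t] alternation.
But 'wind' keeps [t] in both environments ([feŋamɔte], [feŋamɔt]), so there is no rule changing /t/ to [d] before the 1SG.POSS suffix.
The underlying segment must be /d/; voiced obstruents become voiceless word-finally, yielding [t] there.
So 'sand' = /toroled/.

/toroled/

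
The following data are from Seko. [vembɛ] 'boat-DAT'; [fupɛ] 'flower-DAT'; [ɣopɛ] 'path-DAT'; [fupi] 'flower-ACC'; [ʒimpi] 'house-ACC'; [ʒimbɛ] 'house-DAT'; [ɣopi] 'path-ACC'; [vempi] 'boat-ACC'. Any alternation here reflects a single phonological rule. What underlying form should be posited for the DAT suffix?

/-bɛ/

The DAT morpheme has two allomorphs, [-bɛ] and [-pɛ].
The ACC suffix, which begins with [p], is invariant after every stem; so [p] is not altered by any rule here.
So the underlying form is /-bɛ/, and voiced stops become voiceless after a vowel.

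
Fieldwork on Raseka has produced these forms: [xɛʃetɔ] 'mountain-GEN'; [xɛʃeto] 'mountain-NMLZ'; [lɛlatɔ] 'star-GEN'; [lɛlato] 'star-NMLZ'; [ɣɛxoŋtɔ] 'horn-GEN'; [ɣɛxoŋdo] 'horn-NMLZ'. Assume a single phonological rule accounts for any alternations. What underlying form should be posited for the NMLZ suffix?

/-do/

The NMLZ morpheme has two allomorphs, [-do] and [-to].
By contrast the GEN suffix keeps its initial [t] throughout — that segment must be underlying.
So the underlying form is /-do/, and voiced stops become voiceless after a vowel.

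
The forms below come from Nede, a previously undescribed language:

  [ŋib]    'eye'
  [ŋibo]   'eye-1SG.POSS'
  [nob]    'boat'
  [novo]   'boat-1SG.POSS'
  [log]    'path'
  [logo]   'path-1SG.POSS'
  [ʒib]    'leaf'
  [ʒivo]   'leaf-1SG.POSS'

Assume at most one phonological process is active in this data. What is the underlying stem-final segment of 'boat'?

'boat' shows [b] ~ [v] at the end of the stem ([nob] vs [novo]).
If /b/ were underlying and a rule turned it into [v] before the 1SG.POSS suffix, 'eye' would also alternate; but it has [b] in both [ŋib] and [ŋibo].
So /v/ is underlying, and a rule of word-final hardening — voiced fricatives become stops word-finally — gives [b].

/v/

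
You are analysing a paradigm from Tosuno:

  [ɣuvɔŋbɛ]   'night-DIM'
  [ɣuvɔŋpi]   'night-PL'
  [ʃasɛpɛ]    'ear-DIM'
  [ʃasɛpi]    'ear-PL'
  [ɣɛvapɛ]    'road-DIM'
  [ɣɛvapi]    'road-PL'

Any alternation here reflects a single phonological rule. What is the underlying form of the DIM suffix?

The DIM morpheme has two allomorphs, [-bɛ] and [-pɛ].
The PL suffix, which begins with [p], is invariant after every stem; so [p] is not altered by any rule here.
So the underlying form is /-bɛ/, and voiced stops become voiceless after a vowel.

/-bɛ/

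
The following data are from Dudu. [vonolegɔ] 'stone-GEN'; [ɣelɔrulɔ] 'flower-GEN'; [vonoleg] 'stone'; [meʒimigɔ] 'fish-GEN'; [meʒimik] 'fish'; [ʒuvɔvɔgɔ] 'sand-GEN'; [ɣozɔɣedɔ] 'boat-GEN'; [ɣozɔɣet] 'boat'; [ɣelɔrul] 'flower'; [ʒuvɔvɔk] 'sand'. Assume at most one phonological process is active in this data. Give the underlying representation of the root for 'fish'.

/meʒimik/

'fish' shows [k] ~ [g] at the end of the stem ([meʒimik] vs [meʒimigɔ]).
But 'stone' keeps [g] in both environments ([vonoleg], [vonolegɔ]), so there is no rule changing /g/ to [k] in isolation.
The underlying segment must be /k/; voiceless stops become voiced between vowels, yielding [g] there.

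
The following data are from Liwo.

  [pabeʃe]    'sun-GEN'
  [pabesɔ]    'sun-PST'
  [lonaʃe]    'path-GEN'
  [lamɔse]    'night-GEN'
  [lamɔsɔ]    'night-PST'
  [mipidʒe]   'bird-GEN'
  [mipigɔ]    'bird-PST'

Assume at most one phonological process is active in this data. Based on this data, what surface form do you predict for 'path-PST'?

The stem for 'sun' ends in [ʃ] in [pabeʃe] but [s] in [pabesɔ].
But 'night' keeps [s] in both environments ([lamɔse], [lamɔsɔ]), so there is no rule changing /s/ to [ʃ] before the GEN suffix.
The alternation reflects depalatalization: palato-alveolar /dʒ/ and /ʃ/ become [g] and [s] when no front vowel follows. /ʃ/ is underlying.
From [lonaʃe] the stem 'path' is /lonaʃ/; when no front vowel follows this yields [lonasɔ].

[lonasɔ]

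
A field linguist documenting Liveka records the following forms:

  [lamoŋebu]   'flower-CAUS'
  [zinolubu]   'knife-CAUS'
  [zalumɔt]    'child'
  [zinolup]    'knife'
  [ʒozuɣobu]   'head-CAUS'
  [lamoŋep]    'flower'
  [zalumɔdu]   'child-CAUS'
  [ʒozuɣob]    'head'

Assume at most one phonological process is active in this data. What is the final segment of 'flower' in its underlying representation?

'flower' shows [b] ~ [p] at the end of the stem ([lamoŋebu] vs [lamoŋep]).
The stem 'head' ([ʒozuɣobu], [ʒozuɣob]) shows [b] unchanged in both environments, so [b] cannot be basic with [p] derived in isolation.
Therefore /p/ is basic and [b] is derived by intervocalic voicing (voiceless stops become voiced between vowels).

/p/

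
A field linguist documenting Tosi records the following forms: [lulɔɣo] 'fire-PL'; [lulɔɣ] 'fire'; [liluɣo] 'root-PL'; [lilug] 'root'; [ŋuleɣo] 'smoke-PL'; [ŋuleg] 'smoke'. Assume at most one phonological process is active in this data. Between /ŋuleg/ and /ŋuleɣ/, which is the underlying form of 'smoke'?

The stem for 'smoke' ends in [ɣ] in [ŋuleɣo] but [g] in [ŋuleg].
The stem 'fire' ([lulɔɣo], [lulɔɣ]) shows [ɣ] unchanged in both environments, so [ɣ] cannot be basic with [g] derived in isolation.
So /g/ is underlying, and a rule of intervocalic spirantization — voiced stops become fricatives between vowels — gives [ɣ].

/ŋuleg/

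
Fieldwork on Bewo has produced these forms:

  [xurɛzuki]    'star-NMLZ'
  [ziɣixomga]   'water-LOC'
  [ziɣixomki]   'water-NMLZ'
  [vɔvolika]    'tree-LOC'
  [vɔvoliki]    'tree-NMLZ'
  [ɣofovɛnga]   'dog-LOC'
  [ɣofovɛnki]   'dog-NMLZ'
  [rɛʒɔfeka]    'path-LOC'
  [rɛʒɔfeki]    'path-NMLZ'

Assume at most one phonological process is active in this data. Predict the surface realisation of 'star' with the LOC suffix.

[xurɛzuka]

The LOC suffix surfaces as [-ga] and [-ka], depending on the final segment of the stem.
The NMLZ suffix, which begins with [k], is invariant after every stem; so [k] is not altered by any rule here.
The LOC suffix is therefore /-ga/ underlyingly, with post-vocalic devoicing: voiced stops become voiceless after a vowel.
After 'star', which ends in a vowel, the suffix surfaces as [-ka], giving [xurɛzuka].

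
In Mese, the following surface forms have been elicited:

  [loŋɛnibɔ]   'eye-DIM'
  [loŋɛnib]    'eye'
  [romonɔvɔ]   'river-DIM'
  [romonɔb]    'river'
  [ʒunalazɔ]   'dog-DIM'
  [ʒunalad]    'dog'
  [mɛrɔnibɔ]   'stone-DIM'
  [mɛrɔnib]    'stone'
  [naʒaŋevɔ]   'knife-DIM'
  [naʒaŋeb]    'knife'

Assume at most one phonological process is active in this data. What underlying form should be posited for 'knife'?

/naʒaŋev/

The root 'knife' surfaces as [naʒaŋevɔ] and [naʒaŋeb], with a stem-final [v] ~ [b] alternation.
If /b/ were underlying and a rule turned it into [v] before the DIM suffix, 'eye' would also alternate; but it has [b] in both [loŋɛnibɔ] and [loŋɛnib].
Therefore /v/ is basic and [b] is derived by word-final hardening (voiced fricatives become stops word-finally).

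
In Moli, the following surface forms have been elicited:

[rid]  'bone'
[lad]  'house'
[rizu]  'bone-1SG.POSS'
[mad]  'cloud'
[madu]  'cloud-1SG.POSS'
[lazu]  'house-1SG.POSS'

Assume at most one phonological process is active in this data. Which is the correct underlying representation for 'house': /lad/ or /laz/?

The root 'house' surfaces as [lad] and [lazu], with a stem-final [d] ~ [z] alternation.
The stem 'cloud' ([mad], [madu]) shows [d] unchanged in both environments, so [d] cannot be basic with [z] derived before the 1SG.POSS suffix.
The underlying segment must be /z/; voiced fricatives become stops word-finally, yielding [d] there.

/laz/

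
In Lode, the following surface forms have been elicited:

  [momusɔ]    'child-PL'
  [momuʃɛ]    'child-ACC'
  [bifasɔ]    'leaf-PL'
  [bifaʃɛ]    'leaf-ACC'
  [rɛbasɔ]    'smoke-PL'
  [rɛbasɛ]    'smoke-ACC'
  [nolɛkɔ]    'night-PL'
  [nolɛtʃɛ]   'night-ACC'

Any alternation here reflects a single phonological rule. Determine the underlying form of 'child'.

/momuʃ/

The root 'child' surfaces as [momusɔ] and [momuʃɛ], with a stem-final [s] ~ [ʃ] alternation.
If /s/ were underlying and a rule turned it into [ʃ] before the ACC suffix, 'smoke' would also alternate; but it has [s] in both [rɛbasɔ] and [rɛbasɛ].
The underlying segment must be /ʃ/; palato-alveolar /tʃ/ and /ʃ/ become [k] and [s] when no front vowel follows, yielding [s] there.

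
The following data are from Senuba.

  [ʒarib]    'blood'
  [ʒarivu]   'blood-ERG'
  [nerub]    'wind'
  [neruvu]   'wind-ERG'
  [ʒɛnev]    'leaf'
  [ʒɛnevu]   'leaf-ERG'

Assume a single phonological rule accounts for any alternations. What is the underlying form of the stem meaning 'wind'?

/nerub/

'wind' shows [b] ~ [v] at the end of the stem ([nerub] vs [neruvu]).
But 'leaf' keeps [v] in both environments ([ʒɛnev], [ʒɛnevu]), so there is no rule changing /v/ to [b] in isolation.
The alternation reflects intervocalic spirantization: voiced stops become fricatives between vowels. /b/ is underlying.
The underlying form of 'wind' is therefore /nerub/.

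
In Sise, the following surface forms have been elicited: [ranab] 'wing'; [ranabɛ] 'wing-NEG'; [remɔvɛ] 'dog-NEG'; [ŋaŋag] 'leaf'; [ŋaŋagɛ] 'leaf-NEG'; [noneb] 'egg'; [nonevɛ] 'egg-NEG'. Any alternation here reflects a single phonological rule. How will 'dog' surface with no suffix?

[remɔb]

The stem for 'egg' ends in [b] in [noneb] but [v] in [nonevɛ].
If /b/ were underlying and a rule turned it into [v] before the NEG suffix, 'wing' would also alternate; but it has [b] in both [ranab] and [ranabɛ].
The alternation reflects word-final hardening: voiced fricatives become stops word-finally. /v/ is underlying.
The one attested form of 'dog', [remɔvɛ], shows underlying /remɔv/. Applying the same rule word-finally gives [remɔb].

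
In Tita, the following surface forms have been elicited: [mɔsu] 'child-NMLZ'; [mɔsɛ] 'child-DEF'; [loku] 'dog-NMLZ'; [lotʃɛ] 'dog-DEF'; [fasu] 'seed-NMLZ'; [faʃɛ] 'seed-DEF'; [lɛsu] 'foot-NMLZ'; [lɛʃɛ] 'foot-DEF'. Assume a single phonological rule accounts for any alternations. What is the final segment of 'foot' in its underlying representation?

/ʃ/

In [lɛsu] and [lɛʃɛ] the final segment of 'foot' alternates: [s] ~ [ʃ].
If /s/ were underlying and a rule turned it into [ʃ] before the DEF suffix, 'child' would also alternate; but it has [s] in both [mɔsu] and [mɔsɛ].
The underlying segment must be /ʃ/; palato-alveolar /tʃ/ and /ʃ/ become [k] and [s] when no front vowel follows, yielding [s] there.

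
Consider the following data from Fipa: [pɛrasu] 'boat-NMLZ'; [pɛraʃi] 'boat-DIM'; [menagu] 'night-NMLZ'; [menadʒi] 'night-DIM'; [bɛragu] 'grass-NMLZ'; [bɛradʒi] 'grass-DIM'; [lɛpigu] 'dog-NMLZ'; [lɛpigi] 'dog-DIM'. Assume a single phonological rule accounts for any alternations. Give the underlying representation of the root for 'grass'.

/bɛradʒ/

In [bɛragu] and [bɛradʒi] the final segment of 'grass' alternates: [g] ~ [dʒ].
Compare 'dog', with invariant [g] in [lɛpigu] and [lɛpigi]: an analysis with underlying /g/ and a rule producing [dʒ] before the DIM suffix would wrongly predict alternation here too.
The underlying segment must be /dʒ/; palato-alveolar /dʒ/ and /ʃ/ become [g] and [s] when no front vowel follows, yielding [g] there.
The underlying form of 'grass' is therefore /bɛradʒ/.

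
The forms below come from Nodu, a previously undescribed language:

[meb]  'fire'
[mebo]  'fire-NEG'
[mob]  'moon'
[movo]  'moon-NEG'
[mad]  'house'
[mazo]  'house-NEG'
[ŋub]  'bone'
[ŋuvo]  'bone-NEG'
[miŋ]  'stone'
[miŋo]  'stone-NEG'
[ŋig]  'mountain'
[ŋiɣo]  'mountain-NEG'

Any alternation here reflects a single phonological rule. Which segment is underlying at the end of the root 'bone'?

/v/

The stem for 'bone' ends in [b] in [ŋub] but [v] in [ŋuvo].
Compare 'fire', with invariant [b] in [meb] and [mebo]: an analysis with underlying /b/ and a rule producing [v] before the NEG suffix would wrongly predict alternation here too.
The underlying segment must be /v/; voiced fricatives become stops word-finally, yielding [b] there.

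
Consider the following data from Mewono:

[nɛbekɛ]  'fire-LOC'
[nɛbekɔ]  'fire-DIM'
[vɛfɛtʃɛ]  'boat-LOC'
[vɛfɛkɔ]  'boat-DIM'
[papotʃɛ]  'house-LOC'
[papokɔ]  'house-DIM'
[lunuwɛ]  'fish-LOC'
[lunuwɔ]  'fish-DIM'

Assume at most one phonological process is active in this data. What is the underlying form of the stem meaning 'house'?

/papotʃ/

The root 'house' surfaces as [papotʃɛ] and [papokɔ], with a stem-final [tʃ] ~ [k] alternation.
If /k/ were underlying and a rule turned it into [tʃ] before the LOC suffix, 'fire' would also alternate; but it has [k] in both [nɛbekɛ] and [nɛbekɔ].
The alternation reflects depalatalization: palato-alveolar /tʃ/ becomes [k] when no front vowel follows. /tʃ/ is underlying.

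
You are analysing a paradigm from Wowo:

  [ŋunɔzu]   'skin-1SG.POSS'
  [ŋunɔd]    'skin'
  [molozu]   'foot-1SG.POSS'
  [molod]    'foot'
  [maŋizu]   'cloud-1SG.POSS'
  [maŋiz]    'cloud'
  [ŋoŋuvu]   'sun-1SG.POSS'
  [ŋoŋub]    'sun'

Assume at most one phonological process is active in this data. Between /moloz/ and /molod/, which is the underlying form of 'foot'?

In [molozu] and [molod] the final segment of 'foot' alternates: [z] ~ [d].
The stem 'cloud' ([maŋizu], [maŋiz]) shows [z] unchanged in both environments, so [z] cannot be basic with [d] derived in isolation.
So /d/ is underlying, and a rule of intervocalic spirantization — voiced stops become fricatives between vowels — gives [z].

/molod/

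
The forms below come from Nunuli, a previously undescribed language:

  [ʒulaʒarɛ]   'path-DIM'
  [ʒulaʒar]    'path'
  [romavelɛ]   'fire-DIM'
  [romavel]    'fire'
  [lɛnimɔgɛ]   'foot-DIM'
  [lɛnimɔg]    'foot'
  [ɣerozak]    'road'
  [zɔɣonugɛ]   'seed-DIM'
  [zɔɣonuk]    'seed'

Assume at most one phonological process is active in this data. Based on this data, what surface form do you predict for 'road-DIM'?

'seed' shows [g] ~ [k] at the end of the stem ([zɔɣonugɛ] vs [zɔɣonuk]).
The stem 'foot' ([lɛnimɔgɛ], [lɛnimɔg]) shows [g] unchanged in both environments, so [g] cannot be basic with [k] derived in isolation.
The alternation reflects intervocalic voicing: voiceless stops become voiced between vowels. /k/ is underlying.
The one attested form of 'road', [ɣerozak], shows underlying /ɣerozak/. Applying the same rule between vowels gives [ɣerozagɛ].

[ɣerozagɛ]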